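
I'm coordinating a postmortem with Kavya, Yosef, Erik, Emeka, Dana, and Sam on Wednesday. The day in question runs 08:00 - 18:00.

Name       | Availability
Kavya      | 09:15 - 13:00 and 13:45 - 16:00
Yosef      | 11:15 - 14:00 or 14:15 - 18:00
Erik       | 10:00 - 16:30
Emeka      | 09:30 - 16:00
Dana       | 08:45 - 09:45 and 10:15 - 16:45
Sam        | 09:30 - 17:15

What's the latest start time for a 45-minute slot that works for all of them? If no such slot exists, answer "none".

15:15

Kavya ∩ Yosef: 11:15-13:00, 13:45-14:00, 14:15-16:00.
Kavya ∩ Yosef ∩ Erik: 11:15-13:00, 13:45-14:00, 14:15-16:00.
Kavya ∩ Yosef ∩ Erik ∩ Emeka: 11:15-13:00, 13:45-14:00, 14:15-16:00.
Kavya ∩ Yosef ∩ Erik ∩ Emeka ∩ Dana: 11:15-13:00, 13:45-14:00, 14:15-16:00.
Kavya ∩ Yosef ∩ Erik ∩ Emeka ∩ Dana ∩ Sam: 11:15-13:00, 13:45-14:00, 14:15-16:00.
The last common window of at least 45 minutes is 14:15-16:00; a 45-minute meeting can start as late as 15:15 and still end by 16:00.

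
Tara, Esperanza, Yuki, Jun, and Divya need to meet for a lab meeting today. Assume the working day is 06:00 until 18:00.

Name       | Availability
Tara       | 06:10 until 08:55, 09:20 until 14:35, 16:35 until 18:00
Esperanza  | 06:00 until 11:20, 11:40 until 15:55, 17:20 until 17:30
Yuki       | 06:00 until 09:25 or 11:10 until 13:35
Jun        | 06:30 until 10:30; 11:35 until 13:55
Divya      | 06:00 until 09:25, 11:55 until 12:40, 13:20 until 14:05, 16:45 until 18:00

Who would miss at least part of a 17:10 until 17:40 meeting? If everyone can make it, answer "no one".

Tara: free for 17:10-17:40. Esperanza: not fully free for 17:10-17:40. Yuki: not fully free for 17:10-17:40. Jun: not fully free for 17:10-17:40. Divya: free for 17:10-17:40.

Esperanza, Jun, Yuki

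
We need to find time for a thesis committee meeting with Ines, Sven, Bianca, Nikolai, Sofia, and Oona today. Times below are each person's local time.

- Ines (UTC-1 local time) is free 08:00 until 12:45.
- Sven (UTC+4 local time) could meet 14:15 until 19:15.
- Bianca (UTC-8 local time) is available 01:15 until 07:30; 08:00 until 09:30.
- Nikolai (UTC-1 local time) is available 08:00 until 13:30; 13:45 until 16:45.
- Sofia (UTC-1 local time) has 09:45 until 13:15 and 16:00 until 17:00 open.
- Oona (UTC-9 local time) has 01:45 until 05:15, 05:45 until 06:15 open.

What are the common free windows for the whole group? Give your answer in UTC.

Ines in UTC: 09:00-13:45 (add 1h to convert from UTC-1).
Sven in UTC: 10:15-15:15 (subtract 4h to convert from UTC+4).
Bianca in UTC: 09:15-15:30, 16:00-17:30 (add 8h to convert from UTC-8).
Nikolai in UTC: 09:00-14:30, 14:45-17:45 (add 1h to convert from UTC-1).
Sofia in UTC: 10:45-14:15, 17:00-18:00 (add 1h to convert from UTC-1).
Oona in UTC: 10:45-14:15, 14:45-15:15 (add 9h to convert from UTC-9).
Ines ∩ Sven: 10:15-13:45.
Ines ∩ Sven ∩ Bianca: 10:15-13:45.
Ines ∩ Sven ∩ Bianca ∩ Nikolai: 10:15-13:45.
Ines ∩ Sven ∩ Bianca ∩ Nikolai ∩ Sofia: 10:45-13:45.
Ines ∩ Sven ∩ Bianca ∩ Nikolai ∩ Sofia ∩ Oona: 10:45-13:45.

10:45-13:45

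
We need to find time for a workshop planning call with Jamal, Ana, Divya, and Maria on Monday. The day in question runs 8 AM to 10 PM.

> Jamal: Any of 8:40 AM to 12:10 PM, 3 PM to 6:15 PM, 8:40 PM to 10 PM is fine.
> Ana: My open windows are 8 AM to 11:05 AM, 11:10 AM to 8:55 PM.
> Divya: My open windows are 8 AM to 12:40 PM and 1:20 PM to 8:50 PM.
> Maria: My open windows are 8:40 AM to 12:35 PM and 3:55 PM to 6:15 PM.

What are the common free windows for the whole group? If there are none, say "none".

Jamal ∩ Ana: 08:40-11:05, 11:10-12:10, 15:00-18:15, 20:40-20:55.
Jamal ∩ Ana ∩ Divya: 08:40-11:05, 11:10-12:10, 15:00-18:15, 20:40-20:50.
Jamal ∩ Ana ∩ Divya ∩ Maria: 08:40-11:05, 11:10-12:10, 15:55-18:15.
Those are the intersection windows.

08:40-11:05, 11:10-12:10, 15:55-18:15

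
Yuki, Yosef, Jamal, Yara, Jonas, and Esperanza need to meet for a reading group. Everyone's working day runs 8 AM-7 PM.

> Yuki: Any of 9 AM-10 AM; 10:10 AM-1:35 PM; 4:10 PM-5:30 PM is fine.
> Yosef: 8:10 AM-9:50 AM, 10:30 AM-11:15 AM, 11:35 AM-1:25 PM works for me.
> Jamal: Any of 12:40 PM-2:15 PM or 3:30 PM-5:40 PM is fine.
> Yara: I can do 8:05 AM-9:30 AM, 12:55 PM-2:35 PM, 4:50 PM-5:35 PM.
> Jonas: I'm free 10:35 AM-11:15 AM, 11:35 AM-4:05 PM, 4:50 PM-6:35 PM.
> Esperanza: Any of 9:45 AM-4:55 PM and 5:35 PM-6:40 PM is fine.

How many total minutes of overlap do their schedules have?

Yuki ∩ Yosef: 09:00-09:50, 10:30-11:15, 11:35-13:25.
Yuki ∩ Yosef ∩ Jamal: 12:40-13:25.
Yuki ∩ Yosef ∩ Jamal ∩ Yara: 12:55-13:25.
Yuki ∩ Yosef ∩ Jamal ∩ Yara ∩ Jonas: 12:55-13:25.
Yuki ∩ Yosef ∩ Jamal ∩ Yara ∩ Jonas ∩ Esperanza: 12:55-13:25.
That's a single block of 30 minutes.

30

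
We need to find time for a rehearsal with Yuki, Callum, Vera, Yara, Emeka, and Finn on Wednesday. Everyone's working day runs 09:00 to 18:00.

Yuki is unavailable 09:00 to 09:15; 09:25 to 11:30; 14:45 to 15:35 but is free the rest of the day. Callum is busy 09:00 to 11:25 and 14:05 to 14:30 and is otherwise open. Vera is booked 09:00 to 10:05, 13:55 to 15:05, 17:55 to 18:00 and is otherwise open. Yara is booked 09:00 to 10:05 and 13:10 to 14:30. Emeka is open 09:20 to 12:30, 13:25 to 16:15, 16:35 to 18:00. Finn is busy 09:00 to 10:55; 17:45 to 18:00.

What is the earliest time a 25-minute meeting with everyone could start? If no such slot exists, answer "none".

11:30

Yuki free: 09:15-09:25, 11:30-14:45, 15:35-18:00 (invert busy blocks within the working day).
Callum free: 11:25-14:05, 14:30-18:00 (invert busy blocks within the working day).
Vera free: 10:05-13:55, 15:05-17:55 (invert busy blocks within the working day).
Yara free: 10:05-13:10, 14:30-18:00 (invert busy blocks within the working day).
Emeka free: 09:20-12:30, 13:25-16:15, 16:35-18:00.
Finn free: 10:55-17:45 (invert busy blocks within the working day).
Yuki ∩ Callum: 11:30-14:05, 14:30-14:45, 15:35-18:00.
Yuki ∩ Callum ∩ Vera: 11:30-13:55, 15:35-17:55.
Yuki ∩ Callum ∩ Vera ∩ Yara: 11:30-13:10, 15:35-17:55.
Yuki ∩ Callum ∩ Vera ∩ Yara ∩ Emeka: 11:30-12:30, 15:35-16:15, 16:35-17:55.
Yuki ∩ Callum ∩ Vera ∩ Yara ∩ Emeka ∩ Finn: 11:30-12:30, 15:35-16:15, 16:35-17:45.
The first common window of at least 25 minutes is 11:30-12:30, so the earliest start is 11:30.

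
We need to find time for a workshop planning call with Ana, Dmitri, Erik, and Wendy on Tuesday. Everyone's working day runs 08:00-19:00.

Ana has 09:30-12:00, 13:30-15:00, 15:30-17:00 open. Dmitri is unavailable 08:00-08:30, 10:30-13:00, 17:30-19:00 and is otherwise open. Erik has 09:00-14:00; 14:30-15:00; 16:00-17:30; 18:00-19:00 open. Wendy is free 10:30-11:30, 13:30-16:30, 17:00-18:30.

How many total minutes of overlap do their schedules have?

90

Ana free: 09:30-12:00, 13:30-15:00, 15:30-17:00.
Dmitri free: 08:30-10:30, 13:00-17:30 (invert busy blocks within the working day).
Erik free: 09:00-14:00, 14:30-15:00, 16:00-17:30, 18:00-19:00.
Wendy free: 10:30-11:30, 13:30-16:30, 17:00-18:30.
Ana ∩ Dmitri: 09:30-10:30, 13:30-15:00, 15:30-17:00.
Ana ∩ Dmitri ∩ Erik: 09:30-10:30, 13:30-14:00, 14:30-15:00, 16:00-17:00.
Ana ∩ Dmitri ∩ Erik ∩ Wendy: 13:30-14:00, 14:30-15:00, 16:00-16:30.
So the common availability across everyone is 13:30-14:00, 14:30-15:00, 16:00-16:30.
Summing the common windows: 30 + 30 + 30 = 90 minutes.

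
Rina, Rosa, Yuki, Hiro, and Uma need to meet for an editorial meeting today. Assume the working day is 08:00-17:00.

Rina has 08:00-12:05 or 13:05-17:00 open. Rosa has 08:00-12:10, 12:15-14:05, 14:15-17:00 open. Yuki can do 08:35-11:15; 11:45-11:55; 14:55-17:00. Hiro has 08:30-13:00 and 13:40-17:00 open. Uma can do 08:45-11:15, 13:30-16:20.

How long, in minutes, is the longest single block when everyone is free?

150

Rina ∩ Rosa: 08:00-12:05, 13:05-14:05, 14:15-17:00.
Rina ∩ Rosa ∩ Yuki: 08:35-11:15, 11:45-11:55, 14:55-17:00.
Rina ∩ Rosa ∩ Yuki ∩ Hiro: 08:35-11:15, 11:45-11:55, 14:55-17:00.
Rina ∩ Rosa ∩ Yuki ∩ Hiro ∩ Uma: 08:45-11:15, 14:55-16:20.
So the common availability across everyone is 08:45-11:15, 14:55-16:20.
The longest is 08:45-11:15 at 150 minutes.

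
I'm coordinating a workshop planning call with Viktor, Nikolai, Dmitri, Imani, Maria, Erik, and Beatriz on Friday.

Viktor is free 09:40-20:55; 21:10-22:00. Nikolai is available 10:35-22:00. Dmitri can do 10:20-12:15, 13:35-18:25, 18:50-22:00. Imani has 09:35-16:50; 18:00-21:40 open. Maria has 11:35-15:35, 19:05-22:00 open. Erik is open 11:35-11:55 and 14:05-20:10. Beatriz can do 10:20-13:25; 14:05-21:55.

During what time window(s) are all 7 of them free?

11:35-11:55, 14:05-15:35, 19:05-20:10

Viktor ∩ Nikolai: 10:35-20:55, 21:10-22:00.
Viktor ∩ Nikolai ∩ Dmitri: 10:35-12:15, 13:35-18:25, 18:50-20:55, 21:10-22:00.
Viktor ∩ Nikolai ∩ Dmitri ∩ Imani: 10:35-12:15, 13:35-16:50, 18:00-18:25, 18:50-20:55, 21:10-21:40.
Viktor ∩ Nikolai ∩ Dmitri ∩ Imani ∩ Maria: 11:35-12:15, 13:35-15:35, 19:05-20:55, 21:10-21:40.
Viktor ∩ Nikolai ∩ Dmitri ∩ Imani ∩ Maria ∩ Erik: 11:35-11:55, 14:05-15:35, 19:05-20:10.
Viktor ∩ Nikolai ∩ Dmitri ∩ Imani ∩ Maria ∩ Erik ∩ Beatriz: 11:35-11:55, 14:05-15:35, 19:05-20:10.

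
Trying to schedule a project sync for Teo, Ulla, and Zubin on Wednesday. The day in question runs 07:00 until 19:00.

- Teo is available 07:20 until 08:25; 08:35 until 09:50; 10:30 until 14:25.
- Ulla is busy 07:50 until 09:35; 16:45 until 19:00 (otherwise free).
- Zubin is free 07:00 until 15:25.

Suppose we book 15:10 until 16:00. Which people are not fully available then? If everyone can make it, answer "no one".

Teo, Zubin

Teo free: 07:20-08:25, 08:35-09:50, 10:30-14:25.
Ulla free: 07:00-07:50, 09:35-16:45 (invert busy blocks within the working day).
Zubin free: 07:00-15:25.
Teo: not fully free for 15:10-16:00. Ulla: free for 15:10-16:00. Zubin: not fully free for 15:10-16:00.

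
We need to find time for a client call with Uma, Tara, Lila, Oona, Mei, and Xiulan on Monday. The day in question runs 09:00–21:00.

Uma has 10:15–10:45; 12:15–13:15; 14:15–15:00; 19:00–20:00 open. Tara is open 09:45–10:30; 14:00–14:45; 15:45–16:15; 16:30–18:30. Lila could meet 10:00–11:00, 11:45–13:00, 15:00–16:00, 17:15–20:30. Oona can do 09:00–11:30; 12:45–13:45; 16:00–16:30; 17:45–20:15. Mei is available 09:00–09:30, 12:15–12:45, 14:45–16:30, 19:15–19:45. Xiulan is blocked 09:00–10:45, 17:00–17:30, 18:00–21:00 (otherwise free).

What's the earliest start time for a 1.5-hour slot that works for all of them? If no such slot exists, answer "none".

Uma free: 10:15-10:45, 12:15-13:15, 14:15-15:00, 19:00-20:00.
Tara free: 09:45-10:30, 14:00-14:45, 15:45-16:15, 16:30-18:30.
Lila free: 10:00-11:00, 11:45-13:00, 15:00-16:00, 17:15-20:30.
Oona free: 09:00-11:30, 12:45-13:45, 16:00-16:30, 17:45-20:15.
Mei free: 09:00-09:30, 12:15-12:45, 14:45-16:30, 19:15-19:45.
Xiulan free: 10:45-17:00, 17:30-18:00 (invert busy blocks within the working day).
Uma ∩ Tara: 10:15-10:30, 14:15-14:45.
Uma ∩ Tara ∩ Lila: 10:15-10:30.
Uma ∩ Tara ∩ Lila ∩ Oona: 10:15-10:30.
Uma ∩ Tara ∩ Lila ∩ Oona ∩ Mei: ∅.
Uma ∩ Tara ∩ Lila ∩ Oona ∩ Mei ∩ Xiulan: ∅.
There is no time when everyone is free.
No common window is at least 90 minutes long.

none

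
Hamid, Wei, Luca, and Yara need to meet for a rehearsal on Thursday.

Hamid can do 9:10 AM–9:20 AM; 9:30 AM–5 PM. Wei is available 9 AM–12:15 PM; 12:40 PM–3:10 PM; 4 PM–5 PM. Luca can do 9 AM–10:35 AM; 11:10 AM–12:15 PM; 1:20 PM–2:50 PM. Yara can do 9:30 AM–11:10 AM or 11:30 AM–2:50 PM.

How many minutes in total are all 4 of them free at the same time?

200

Hamid ∩ Wei: 09:10-09:20, 09:30-12:15, 12:40-15:10, 16:00-17:00.
Hamid ∩ Wei ∩ Luca: 09:10-09:20, 09:30-10:35, 11:10-12:15, 13:20-14:50.
Hamid ∩ Wei ∩ Luca ∩ Yara: 09:30-10:35, 11:30-12:15, 13:20-14:50.
Summing the common windows: 65 + 45 + 90 = 200 minutes.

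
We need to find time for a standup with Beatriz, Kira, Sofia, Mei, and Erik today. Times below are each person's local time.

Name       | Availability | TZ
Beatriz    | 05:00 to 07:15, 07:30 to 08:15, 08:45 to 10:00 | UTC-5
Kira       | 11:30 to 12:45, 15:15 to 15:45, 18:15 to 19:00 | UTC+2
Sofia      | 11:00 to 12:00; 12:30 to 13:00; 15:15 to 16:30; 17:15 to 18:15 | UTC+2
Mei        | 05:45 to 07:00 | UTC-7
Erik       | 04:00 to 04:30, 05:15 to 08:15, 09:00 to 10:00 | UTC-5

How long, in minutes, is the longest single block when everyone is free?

0

Beatriz in UTC: 10:00-12:15, 12:30-13:15, 13:45-15:00 (add 5h to convert from UTC-5).
Kira in UTC: 09:30-10:45, 13:15-13:45, 16:15-17:00 (subtract 2h to convert from UTC+2).
Sofia in UTC: 09:00-10:00, 10:30-11:00, 13:15-14:30, 15:15-16:15 (subtract 2h to convert from UTC+2).
Mei in UTC: 12:45-14:00 (add 7h to convert from UTC-7).
Erik in UTC: 09:00-09:30, 10:15-13:15, 14:00-15:00 (add 5h to convert from UTC-5).
Beatriz ∩ Kira: 10:00-10:45.
Beatriz ∩ Kira ∩ Sofia: 10:30-10:45.
Beatriz ∩ Kira ∩ Sofia ∩ Mei: ∅.
Beatriz ∩ Kira ∩ Sofia ∩ Mei ∩ Erik: ∅.
There is no time when everyone is free.
No common window exists, so the longest block is 0 minutes.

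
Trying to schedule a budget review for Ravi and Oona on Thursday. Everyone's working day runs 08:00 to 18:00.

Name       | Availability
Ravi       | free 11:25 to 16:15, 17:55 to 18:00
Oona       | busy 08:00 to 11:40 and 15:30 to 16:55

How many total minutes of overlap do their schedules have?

Ravi free: 11:25-16:15, 17:55-18:00.
Oona free: 11:40-15:30, 16:55-18:00 (invert busy blocks within the working day).
Ravi ∩ Oona: 11:40-15:30, 17:55-18:00.
Summing the common windows: 230 + 5 = 235 minutes.

235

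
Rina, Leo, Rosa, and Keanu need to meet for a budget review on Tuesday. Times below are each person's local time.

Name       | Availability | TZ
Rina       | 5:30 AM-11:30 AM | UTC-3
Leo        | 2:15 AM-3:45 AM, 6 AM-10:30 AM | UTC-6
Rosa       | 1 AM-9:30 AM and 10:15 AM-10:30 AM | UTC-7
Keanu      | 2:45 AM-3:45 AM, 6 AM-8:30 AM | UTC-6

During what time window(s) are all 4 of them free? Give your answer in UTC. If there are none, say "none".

Rina in UTC: 08:30-14:30 (add 3h to convert from UTC-3).
Leo in UTC: 08:15-09:45, 12:00-16:30 (add 6h to convert from UTC-6).
Rosa in UTC: 08:00-16:30, 17:15-17:30 (add 7h to convert from UTC-7).
Keanu in UTC: 08:45-09:45, 12:00-14:30 (add 6h to convert from UTC-6).
Rina ∩ Leo: 08:30-09:45, 12:00-14:30.
Rina ∩ Leo ∩ Rosa: 08:30-09:45, 12:00-14:30.
Rina ∩ Leo ∩ Rosa ∩ Keanu: 08:45-09:45, 12:00-14:30.

08:45-09:45, 12:00-14:30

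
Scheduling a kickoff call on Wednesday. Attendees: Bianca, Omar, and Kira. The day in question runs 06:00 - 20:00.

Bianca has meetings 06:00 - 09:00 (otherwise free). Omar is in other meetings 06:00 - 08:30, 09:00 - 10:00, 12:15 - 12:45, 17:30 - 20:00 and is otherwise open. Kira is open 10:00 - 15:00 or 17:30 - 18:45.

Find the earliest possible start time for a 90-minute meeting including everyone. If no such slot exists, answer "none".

Bianca free: 09:00-20:00 (invert busy blocks within the working day).
Omar free: 08:30-09:00, 10:00-12:15, 12:45-17:30 (invert busy blocks within the working day).
Kira free: 10:00-15:00, 17:30-18:45.
Bianca ∩ Omar: 10:00-12:15, 12:45-17:30.
Bianca ∩ Omar ∩ Kira: 10:00-12:15, 12:45-15:00.
Those are the intersection windows.
The first common window of at least 90 minutes is 10:00-12:15, so the earliest start is 10:00.

10:00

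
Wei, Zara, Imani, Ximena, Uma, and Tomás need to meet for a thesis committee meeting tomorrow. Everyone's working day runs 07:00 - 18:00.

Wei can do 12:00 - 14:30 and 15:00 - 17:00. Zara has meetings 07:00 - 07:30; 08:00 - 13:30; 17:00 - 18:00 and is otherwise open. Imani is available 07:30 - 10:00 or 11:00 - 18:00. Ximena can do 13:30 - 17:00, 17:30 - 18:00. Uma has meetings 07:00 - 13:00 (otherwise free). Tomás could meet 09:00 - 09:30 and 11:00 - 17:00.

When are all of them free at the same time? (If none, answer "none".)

Wei free: 12:00-14:30, 15:00-17:00.
Zara free: 07:30-08:00, 13:30-17:00 (invert busy blocks within the working day).
Imani free: 07:30-10:00, 11:00-18:00.
Ximena free: 13:30-17:00, 17:30-18:00.
Uma free: 13:00-18:00 (invert busy blocks within the working day).
Tomás free: 09:00-09:30, 11:00-17:00.
Wei ∩ Zara: 13:30-14:30, 15:00-17:00.
Wei ∩ Zara ∩ Imani: 13:30-14:30, 15:00-17:00.
Wei ∩ Zara ∩ Imani ∩ Ximena: 13:30-14:30, 15:00-17:00.
Wei ∩ Zara ∩ Imani ∩ Ximena ∩ Uma: 13:30-14:30, 15:00-17:00.
Wei ∩ Zara ∩ Imani ∩ Ximena ∩ Uma ∩ Tomás: 13:30-14:30, 15:00-17:00.
Those are the intersection windows.

13:30-14:30, 15:00-17:00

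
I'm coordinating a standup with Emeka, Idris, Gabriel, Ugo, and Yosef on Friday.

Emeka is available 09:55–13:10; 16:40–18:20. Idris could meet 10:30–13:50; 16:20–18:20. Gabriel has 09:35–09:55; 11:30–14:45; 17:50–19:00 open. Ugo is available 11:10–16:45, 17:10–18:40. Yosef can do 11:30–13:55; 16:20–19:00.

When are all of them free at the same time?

Emeka ∩ Idris: 10:30-13:10, 16:40-18:20.
Emeka ∩ Idris ∩ Gabriel: 11:30-13:10, 17:50-18:20.
Emeka ∩ Idris ∩ Gabriel ∩ Ugo: 11:30-13:10, 17:50-18:20.
Emeka ∩ Idris ∩ Gabriel ∩ Ugo ∩ Yosef: 11:30-13:10, 17:50-18:20.

11:30-13:10, 17:50-18:20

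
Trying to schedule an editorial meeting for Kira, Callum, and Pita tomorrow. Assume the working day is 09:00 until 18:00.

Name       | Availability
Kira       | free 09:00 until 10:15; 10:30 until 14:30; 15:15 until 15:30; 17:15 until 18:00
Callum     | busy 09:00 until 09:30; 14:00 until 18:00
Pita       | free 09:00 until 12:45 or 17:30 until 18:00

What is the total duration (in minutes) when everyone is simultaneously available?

Kira free: 09:00-10:15, 10:30-14:30, 15:15-15:30, 17:15-18:00.
Callum free: 09:30-14:00 (invert busy blocks within the working day).
Pita free: 09:00-12:45, 17:30-18:00.
Kira ∩ Callum: 09:30-10:15, 10:30-14:00.
Kira ∩ Callum ∩ Pita: 09:30-10:15, 10:30-12:45.
So the common availability across everyone is 09:30-10:15, 10:30-12:45.
Summing the common windows: 45 + 135 = 180 minutes.

180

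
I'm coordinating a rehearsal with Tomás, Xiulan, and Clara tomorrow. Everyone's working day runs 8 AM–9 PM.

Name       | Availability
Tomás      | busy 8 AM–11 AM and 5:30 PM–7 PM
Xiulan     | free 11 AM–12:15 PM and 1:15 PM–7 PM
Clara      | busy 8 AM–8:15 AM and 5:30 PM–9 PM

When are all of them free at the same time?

Tomás free: 11:00-17:30, 19:00-21:00 (invert busy blocks within the working day).
Xiulan free: 11:00-12:15, 13:15-19:00.
Clara free: 08:15-17:30 (invert busy blocks within the working day).
Tomás ∩ Xiulan: 11:00-12:15, 13:15-17:30.
Tomás ∩ Xiulan ∩ Clara: 11:00-12:15, 13:15-17:30.

11:00-12:15, 13:15-17:30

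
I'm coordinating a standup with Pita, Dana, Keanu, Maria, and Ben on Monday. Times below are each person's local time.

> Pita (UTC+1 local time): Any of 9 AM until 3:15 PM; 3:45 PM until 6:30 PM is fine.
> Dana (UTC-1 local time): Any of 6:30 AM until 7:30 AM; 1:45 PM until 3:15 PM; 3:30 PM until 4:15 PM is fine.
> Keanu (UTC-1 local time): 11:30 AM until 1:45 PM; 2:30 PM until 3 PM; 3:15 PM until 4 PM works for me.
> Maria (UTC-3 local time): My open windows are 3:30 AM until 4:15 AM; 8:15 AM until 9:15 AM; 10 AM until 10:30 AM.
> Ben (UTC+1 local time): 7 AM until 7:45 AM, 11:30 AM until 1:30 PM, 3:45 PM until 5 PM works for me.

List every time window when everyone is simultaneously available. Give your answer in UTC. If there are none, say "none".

Pita in UTC: 08:00-14:15, 14:45-17:30 (subtract 1h to convert from UTC+1).
Dana in UTC: 07:30-08:30, 14:45-16:15, 16:30-17:15 (add 1h to convert from UTC-1).
Keanu in UTC: 12:30-14:45, 15:30-16:00, 16:15-17:00 (add 1h to convert from UTC-1).
Maria in UTC: 06:30-07:15, 11:15-12:15, 13:00-13:30 (add 3h to convert from UTC-3).
Ben in UTC: 06:00-06:45, 10:30-12:30, 14:45-16:00 (subtract 1h to convert from UTC+1).
Pita ∩ Dana: 08:00-08:30, 14:45-16:15, 16:30-17:15.
Pita ∩ Dana ∩ Keanu: 15:30-16:00, 16:30-17:00.
Pita ∩ Dana ∩ Keanu ∩ Maria: ∅.
Pita ∩ Dana ∩ Keanu ∩ Maria ∩ Ben: ∅.
There is no time when everyone is free.

none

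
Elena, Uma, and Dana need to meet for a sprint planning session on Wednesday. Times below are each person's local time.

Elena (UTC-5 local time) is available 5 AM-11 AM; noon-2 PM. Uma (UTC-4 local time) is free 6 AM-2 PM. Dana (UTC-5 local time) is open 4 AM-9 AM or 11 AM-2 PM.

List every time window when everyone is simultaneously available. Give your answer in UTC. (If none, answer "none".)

Elena in UTC: 10:00-16:00, 17:00-19:00 (add 5h to convert from UTC-5).
Uma in UTC: 10:00-18:00 (add 4h to convert from UTC-4).
Dana in UTC: 09:00-14:00, 16:00-19:00 (add 5h to convert from UTC-5).
Elena ∩ Uma: 10:00-16:00, 17:00-18:00.
Elena ∩ Uma ∩ Dana: 10:00-14:00, 17:00-18:00.
Those are the intersection windows.

10:00-14:00, 17:00-18:00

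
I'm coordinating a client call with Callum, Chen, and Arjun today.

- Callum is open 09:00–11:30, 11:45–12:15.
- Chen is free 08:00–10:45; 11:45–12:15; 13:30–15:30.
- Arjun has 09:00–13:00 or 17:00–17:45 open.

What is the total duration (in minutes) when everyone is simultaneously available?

135

Callum ∩ Chen: 09:00-10:45, 11:45-12:15.
Callum ∩ Chen ∩ Arjun: 09:00-10:45, 11:45-12:15.
Those are the intersection windows.
Summing the common windows: 105 + 30 = 135 minutes.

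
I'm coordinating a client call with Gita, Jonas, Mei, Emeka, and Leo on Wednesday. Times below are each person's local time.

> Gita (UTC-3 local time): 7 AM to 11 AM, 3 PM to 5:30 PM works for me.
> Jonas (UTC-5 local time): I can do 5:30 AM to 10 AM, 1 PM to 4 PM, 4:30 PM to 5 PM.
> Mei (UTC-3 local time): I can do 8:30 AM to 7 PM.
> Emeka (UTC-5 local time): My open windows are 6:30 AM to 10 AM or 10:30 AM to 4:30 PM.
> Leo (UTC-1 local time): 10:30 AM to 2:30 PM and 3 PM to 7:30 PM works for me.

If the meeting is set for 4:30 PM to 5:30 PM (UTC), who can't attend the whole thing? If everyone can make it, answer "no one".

Gita, Jonas

Gita in UTC: 10:00-14:00, 18:00-20:30 (add 3h to convert from UTC-3).
Jonas in UTC: 10:30-15:00, 18:00-21:00, 21:30-22:00 (add 5h to convert from UTC-5).
Mei in UTC: 11:30-22:00 (add 3h to convert from UTC-3).
Emeka in UTC: 11:30-15:00, 15:30-21:30 (add 5h to convert from UTC-5).
Leo in UTC: 11:30-15:30, 16:00-20:30 (add 1h to convert from UTC-1).
Gita: not fully free for 16:30-17:30. Jonas: not fully free for 16:30-17:30. Mei: free for 16:30-17:30. Emeka: free for 16:30-17:30. Leo: free for 16:30-17:30.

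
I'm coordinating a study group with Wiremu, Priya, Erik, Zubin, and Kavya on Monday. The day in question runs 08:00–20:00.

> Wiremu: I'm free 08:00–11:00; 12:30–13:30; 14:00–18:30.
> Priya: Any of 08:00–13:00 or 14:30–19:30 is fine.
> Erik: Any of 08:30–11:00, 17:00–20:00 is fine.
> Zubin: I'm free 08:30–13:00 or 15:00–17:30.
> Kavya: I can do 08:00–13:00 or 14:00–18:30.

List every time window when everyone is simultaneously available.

08:30-11:00, 17:00-17:30

Wiremu ∩ Priya: 08:00-11:00, 12:30-13:00, 14:30-18:30.
Wiremu ∩ Priya ∩ Erik: 08:30-11:00, 17:00-18:30.
Wiremu ∩ Priya ∩ Erik ∩ Zubin: 08:30-11:00, 17:00-17:30.
Wiremu ∩ Priya ∩ Erik ∩ Zubin ∩ Kavya: 08:30-11:00, 17:00-17:30.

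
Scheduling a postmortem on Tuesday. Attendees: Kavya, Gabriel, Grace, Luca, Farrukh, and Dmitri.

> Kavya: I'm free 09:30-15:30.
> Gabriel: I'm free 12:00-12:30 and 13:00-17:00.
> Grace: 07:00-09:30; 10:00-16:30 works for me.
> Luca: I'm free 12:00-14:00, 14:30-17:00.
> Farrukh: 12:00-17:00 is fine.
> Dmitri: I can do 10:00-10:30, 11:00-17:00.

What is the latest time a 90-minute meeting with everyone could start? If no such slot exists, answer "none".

none

Kavya ∩ Gabriel: 12:00-12:30, 13:00-15:30.
Kavya ∩ Gabriel ∩ Grace: 12:00-12:30, 13:00-15:30.
Kavya ∩ Gabriel ∩ Grace ∩ Luca: 12:00-12:30, 13:00-14:00, 14:30-15:30.
Kavya ∩ Gabriel ∩ Grace ∩ Luca ∩ Farrukh: 12:00-12:30, 13:00-14:00, 14:30-15:30.
Kavya ∩ Gabriel ∩ Grace ∩ Luca ∩ Farrukh ∩ Dmitri: 12:00-12:30, 13:00-14:00, 14:30-15:30.
No common window is at least 90 minutes long.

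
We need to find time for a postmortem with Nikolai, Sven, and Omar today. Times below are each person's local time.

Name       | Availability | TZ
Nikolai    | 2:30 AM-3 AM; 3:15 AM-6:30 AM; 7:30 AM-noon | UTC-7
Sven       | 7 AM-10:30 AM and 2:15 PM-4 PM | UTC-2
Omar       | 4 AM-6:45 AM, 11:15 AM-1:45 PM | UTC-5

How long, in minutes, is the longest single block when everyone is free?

Nikolai in UTC: 09:30-10:00, 10:15-13:30, 14:30-19:00 (add 7h to convert from UTC-7).
Sven in UTC: 09:00-12:30, 16:15-18:00 (add 2h to convert from UTC-2).
Omar in UTC: 09:00-11:45, 16:15-18:45 (add 5h to convert from UTC-5).
Nikolai ∩ Sven: 09:30-10:00, 10:15-12:30, 16:15-18:00.
Nikolai ∩ Sven ∩ Omar: 09:30-10:00, 10:15-11:45, 16:15-18:00.
Those are the intersection windows.
The longest is 16:15-18:00 at 105 minutes.

105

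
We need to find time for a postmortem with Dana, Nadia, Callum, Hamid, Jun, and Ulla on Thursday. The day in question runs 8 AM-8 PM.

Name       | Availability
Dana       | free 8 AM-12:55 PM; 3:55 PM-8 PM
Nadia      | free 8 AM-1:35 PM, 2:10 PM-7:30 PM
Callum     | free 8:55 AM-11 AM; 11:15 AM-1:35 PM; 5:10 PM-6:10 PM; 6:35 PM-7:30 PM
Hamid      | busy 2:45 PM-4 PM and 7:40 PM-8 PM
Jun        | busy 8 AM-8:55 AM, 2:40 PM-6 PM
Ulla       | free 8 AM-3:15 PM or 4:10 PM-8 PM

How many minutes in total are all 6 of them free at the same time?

Dana free: 08:00-12:55, 15:55-20:00.
Nadia free: 08:00-13:35, 14:10-19:30.
Callum free: 08:55-11:00, 11:15-13:35, 17:10-18:10, 18:35-19:30.
Hamid free: 08:00-14:45, 16:00-19:40 (invert busy blocks within the working day).
Jun free: 08:55-14:40, 18:00-20:00 (invert busy blocks within the working day).
Ulla free: 08:00-15:15, 16:10-20:00.
Dana ∩ Nadia: 08:00-12:55, 15:55-19:30.
Dana ∩ Nadia ∩ Callum: 08:55-11:00, 11:15-12:55, 17:10-18:10, 18:35-19:30.
Dana ∩ Nadia ∩ Callum ∩ Hamid: 08:55-11:00, 11:15-12:55, 17:10-18:10, 18:35-19:30.
Dana ∩ Nadia ∩ Callum ∩ Hamid ∩ Jun: 08:55-11:00, 11:15-12:55, 18:00-18:10, 18:35-19:30.
Dana ∩ Nadia ∩ Callum ∩ Hamid ∩ Jun ∩ Ulla: 08:55-11:00, 11:15-12:55, 18:00-18:10, 18:35-19:30.
So the common availability across everyone is 08:55-11:00, 11:15-12:55, 18:00-18:10, 18:35-19:30.
Summing the common windows: 125 + 100 + 10 + 55 = 290 minutes.

290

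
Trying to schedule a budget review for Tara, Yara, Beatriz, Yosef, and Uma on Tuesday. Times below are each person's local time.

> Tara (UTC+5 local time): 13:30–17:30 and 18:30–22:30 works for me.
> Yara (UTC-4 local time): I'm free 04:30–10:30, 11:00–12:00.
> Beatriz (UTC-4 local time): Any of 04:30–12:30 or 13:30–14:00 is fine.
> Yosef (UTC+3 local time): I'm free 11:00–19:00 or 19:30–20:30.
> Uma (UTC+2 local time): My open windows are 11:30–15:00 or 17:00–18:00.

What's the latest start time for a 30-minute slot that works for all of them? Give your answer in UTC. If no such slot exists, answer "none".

Tara in UTC: 08:30-12:30, 13:30-17:30 (subtract 5h to convert from UTC+5).
Yara in UTC: 08:30-14:30, 15:00-16:00 (add 4h to convert from UTC-4).
Beatriz in UTC: 08:30-16:30, 17:30-18:00 (add 4h to convert from UTC-4).
Yosef in UTC: 08:00-16:00, 16:30-17:30 (subtract 3h to convert from UTC+3).
Uma in UTC: 09:30-13:00, 15:00-16:00 (subtract 2h to convert from UTC+2).
Tara ∩ Yara: 08:30-12:30, 13:30-14:30, 15:00-16:00.
Tara ∩ Yara ∩ Beatriz: 08:30-12:30, 13:30-14:30, 15:00-16:00.
Tara ∩ Yara ∩ Beatriz ∩ Yosef: 08:30-12:30, 13:30-14:30, 15:00-16:00.
Tara ∩ Yara ∩ Beatriz ∩ Yosef ∩ Uma: 09:30-12:30, 15:00-16:00.
So the common availability across everyone is 09:30-12:30, 15:00-16:00.
The last common window of at least 30 minutes is 15:00-16:00; a 30-minute meeting can start as late as 15:30 and still end by 16:00.

15:30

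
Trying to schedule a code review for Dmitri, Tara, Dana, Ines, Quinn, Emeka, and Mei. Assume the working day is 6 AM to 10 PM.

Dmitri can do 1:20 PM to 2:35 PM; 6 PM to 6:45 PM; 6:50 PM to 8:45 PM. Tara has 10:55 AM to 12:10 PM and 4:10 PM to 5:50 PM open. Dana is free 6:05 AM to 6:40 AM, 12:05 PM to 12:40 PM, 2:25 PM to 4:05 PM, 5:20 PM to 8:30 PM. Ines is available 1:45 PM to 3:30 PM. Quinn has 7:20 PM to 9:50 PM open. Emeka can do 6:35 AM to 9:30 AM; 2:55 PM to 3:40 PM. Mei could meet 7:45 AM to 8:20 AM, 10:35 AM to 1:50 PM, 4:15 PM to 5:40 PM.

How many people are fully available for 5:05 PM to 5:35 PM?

2

Tara and Mei can make the full 17:05-17:35 slot — that's 2.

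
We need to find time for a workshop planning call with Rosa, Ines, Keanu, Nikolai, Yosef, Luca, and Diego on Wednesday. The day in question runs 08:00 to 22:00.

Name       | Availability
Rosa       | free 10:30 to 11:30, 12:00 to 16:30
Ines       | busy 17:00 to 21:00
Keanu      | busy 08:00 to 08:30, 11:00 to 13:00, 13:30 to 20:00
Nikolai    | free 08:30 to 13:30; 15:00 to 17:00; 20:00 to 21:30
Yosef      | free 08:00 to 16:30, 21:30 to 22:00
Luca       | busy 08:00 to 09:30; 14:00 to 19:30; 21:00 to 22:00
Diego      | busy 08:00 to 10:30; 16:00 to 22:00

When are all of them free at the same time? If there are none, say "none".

Rosa free: 10:30-11:30, 12:00-16:30.
Ines free: 08:00-17:00, 21:00-22:00 (invert busy blocks within the working day).
Keanu free: 08:30-11:00, 13:00-13:30, 20:00-22:00 (invert busy blocks within the working day).
Nikolai free: 08:30-13:30, 15:00-17:00, 20:00-21:30.
Yosef free: 08:00-16:30, 21:30-22:00.
Luca free: 09:30-14:00, 19:30-21:00 (invert busy blocks within the working day).
Diego free: 10:30-16:00 (invert busy blocks within the working day).
Rosa ∩ Ines: 10:30-11:30, 12:00-16:30.
Rosa ∩ Ines ∩ Keanu: 10:30-11:00, 13:00-13:30.
Rosa ∩ Ines ∩ Keanu ∩ Nikolai: 10:30-11:00, 13:00-13:30.
Rosa ∩ Ines ∩ Keanu ∩ Nikolai ∩ Yosef: 10:30-11:00, 13:00-13:30.
Rosa ∩ Ines ∩ Keanu ∩ Nikolai ∩ Yosef ∩ Luca: 10:30-11:00, 13:00-13:30.
Rosa ∩ Ines ∩ Keanu ∩ Nikolai ∩ Yosef ∩ Luca ∩ Diego: 10:30-11:00, 13:00-13:30.
Those are the intersection windows.

10:30-11:00, 13:00-13:30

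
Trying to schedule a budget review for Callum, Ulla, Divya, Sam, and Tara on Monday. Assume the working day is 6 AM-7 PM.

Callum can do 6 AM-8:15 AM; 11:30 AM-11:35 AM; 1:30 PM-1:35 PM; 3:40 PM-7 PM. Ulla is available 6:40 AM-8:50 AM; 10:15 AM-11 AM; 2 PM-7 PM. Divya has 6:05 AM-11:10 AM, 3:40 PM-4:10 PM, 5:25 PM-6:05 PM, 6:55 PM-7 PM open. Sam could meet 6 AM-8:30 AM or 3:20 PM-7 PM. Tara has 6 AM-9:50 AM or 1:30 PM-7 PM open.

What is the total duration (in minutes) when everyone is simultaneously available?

Callum ∩ Ulla: 06:40-08:15, 15:40-19:00.
Callum ∩ Ulla ∩ Divya: 06:40-08:15, 15:40-16:10, 17:25-18:05, 18:55-19:00.
Callum ∩ Ulla ∩ Divya ∩ Sam: 06:40-08:15, 15:40-16:10, 17:25-18:05, 18:55-19:00.
Callum ∩ Ulla ∩ Divya ∩ Sam ∩ Tara: 06:40-08:15, 15:40-16:10, 17:25-18:05, 18:55-19:00.
Summing the common windows: 95 + 30 + 40 + 5 = 170 minutes.

170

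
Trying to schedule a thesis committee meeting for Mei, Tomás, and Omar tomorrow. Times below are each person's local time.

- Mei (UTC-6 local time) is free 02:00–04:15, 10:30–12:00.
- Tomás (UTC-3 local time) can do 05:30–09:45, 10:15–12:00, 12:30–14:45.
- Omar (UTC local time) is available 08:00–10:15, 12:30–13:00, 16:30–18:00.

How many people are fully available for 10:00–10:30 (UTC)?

1

Mei in UTC: 08:00-10:15, 16:30-18:00 (add 6h to convert from UTC-6).
Tomás in UTC: 08:30-12:45, 13:15-15:00, 15:30-17:45 (add 3h to convert from UTC-3).
Omar in UTC: 08:00-10:15, 12:30-13:00, 16:30-18:00.
Tomás can make the full 10:00-10:30 slot — that's 1.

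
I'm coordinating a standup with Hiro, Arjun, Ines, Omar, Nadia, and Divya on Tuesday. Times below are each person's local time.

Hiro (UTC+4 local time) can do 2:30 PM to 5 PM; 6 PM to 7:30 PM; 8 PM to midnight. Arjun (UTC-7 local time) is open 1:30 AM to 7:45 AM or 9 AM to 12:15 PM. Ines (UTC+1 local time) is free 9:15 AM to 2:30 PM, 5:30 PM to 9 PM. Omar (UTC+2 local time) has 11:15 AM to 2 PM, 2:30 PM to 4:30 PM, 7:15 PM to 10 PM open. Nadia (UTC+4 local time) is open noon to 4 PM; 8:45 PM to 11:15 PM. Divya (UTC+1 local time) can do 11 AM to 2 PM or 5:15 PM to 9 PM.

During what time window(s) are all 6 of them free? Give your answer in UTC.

10:30-12:00, 17:15-19:15

Hiro in UTC: 10:30-13:00, 14:00-15:30, 16:00-20:00 (subtract 4h to convert from UTC+4).
Arjun in UTC: 08:30-14:45, 16:00-19:15 (add 7h to convert from UTC-7).
Ines in UTC: 08:15-13:30, 16:30-20:00 (subtract 1h to convert from UTC+1).
Omar in UTC: 09:15-12:00, 12:30-14:30, 17:15-20:00 (subtract 2h to convert from UTC+2).
Nadia in UTC: 08:00-12:00, 16:45-19:15 (subtract 4h to convert from UTC+4).
Divya in UTC: 10:00-13:00, 16:15-20:00 (subtract 1h to convert from UTC+1).
Hiro ∩ Arjun: 10:30-13:00, 14:00-14:45, 16:00-19:15.
Hiro ∩ Arjun ∩ Ines: 10:30-13:00, 16:30-19:15.
Hiro ∩ Arjun ∩ Ines ∩ Omar: 10:30-12:00, 12:30-13:00, 17:15-19:15.
Hiro ∩ Arjun ∩ Ines ∩ Omar ∩ Nadia: 10:30-12:00, 17:15-19:15.
Hiro ∩ Arjun ∩ Ines ∩ Omar ∩ Nadia ∩ Divya: 10:30-12:00, 17:15-19:15.
Those are the intersection windows.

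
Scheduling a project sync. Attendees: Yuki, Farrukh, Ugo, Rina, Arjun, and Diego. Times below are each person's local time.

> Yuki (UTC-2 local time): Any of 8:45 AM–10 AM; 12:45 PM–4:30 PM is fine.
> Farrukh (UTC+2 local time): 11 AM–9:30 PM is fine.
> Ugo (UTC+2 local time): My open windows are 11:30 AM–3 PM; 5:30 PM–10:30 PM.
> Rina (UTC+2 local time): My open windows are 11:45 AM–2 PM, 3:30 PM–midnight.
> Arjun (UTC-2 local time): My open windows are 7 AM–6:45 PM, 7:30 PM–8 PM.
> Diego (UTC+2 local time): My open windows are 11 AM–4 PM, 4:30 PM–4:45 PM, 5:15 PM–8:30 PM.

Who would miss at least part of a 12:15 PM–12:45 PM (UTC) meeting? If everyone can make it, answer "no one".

Yuki in UTC: 10:45-12:00, 14:45-18:30 (add 2h to convert from UTC-2).
Farrukh in UTC: 09:00-19:30 (subtract 2h to convert from UTC+2).
Ugo in UTC: 09:30-13:00, 15:30-20:30 (subtract 2h to convert from UTC+2).
Rina in UTC: 09:45-12:00, 13:30-22:00 (subtract 2h to convert from UTC+2).
Arjun in UTC: 09:00-20:45, 21:30-22:00 (add 2h to convert from UTC-2).
Diego in UTC: 09:00-14:00, 14:30-14:45, 15:15-18:30 (subtract 2h to convert from UTC+2).
Yuki: not fully free for 12:15-12:45. Farrukh: free for 12:15-12:45. Ugo: free for 12:15-12:45. Rina: not fully free for 12:15-12:45. Arjun: free for 12:15-12:45. Diego: free for 12:15-12:45.

Rina, Yuki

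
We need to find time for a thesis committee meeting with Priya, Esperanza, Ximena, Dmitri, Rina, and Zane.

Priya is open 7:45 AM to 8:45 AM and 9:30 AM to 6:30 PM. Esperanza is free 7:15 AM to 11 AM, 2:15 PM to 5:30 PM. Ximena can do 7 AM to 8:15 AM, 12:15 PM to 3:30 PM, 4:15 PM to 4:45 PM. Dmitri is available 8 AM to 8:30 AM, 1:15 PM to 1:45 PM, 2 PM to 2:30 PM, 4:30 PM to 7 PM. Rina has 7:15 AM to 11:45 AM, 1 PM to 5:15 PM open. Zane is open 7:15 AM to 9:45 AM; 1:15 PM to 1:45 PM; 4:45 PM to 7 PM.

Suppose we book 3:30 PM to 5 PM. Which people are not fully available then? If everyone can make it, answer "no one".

Priya: free for 15:30-17:00. Esperanza: free for 15:30-17:00. Ximena: not fully free for 15:30-17:00. Dmitri: not fully free for 15:30-17:00. Rina: free for 15:30-17:00. Zane: not fully free for 15:30-17:00.

Dmitri, Ximena, Zane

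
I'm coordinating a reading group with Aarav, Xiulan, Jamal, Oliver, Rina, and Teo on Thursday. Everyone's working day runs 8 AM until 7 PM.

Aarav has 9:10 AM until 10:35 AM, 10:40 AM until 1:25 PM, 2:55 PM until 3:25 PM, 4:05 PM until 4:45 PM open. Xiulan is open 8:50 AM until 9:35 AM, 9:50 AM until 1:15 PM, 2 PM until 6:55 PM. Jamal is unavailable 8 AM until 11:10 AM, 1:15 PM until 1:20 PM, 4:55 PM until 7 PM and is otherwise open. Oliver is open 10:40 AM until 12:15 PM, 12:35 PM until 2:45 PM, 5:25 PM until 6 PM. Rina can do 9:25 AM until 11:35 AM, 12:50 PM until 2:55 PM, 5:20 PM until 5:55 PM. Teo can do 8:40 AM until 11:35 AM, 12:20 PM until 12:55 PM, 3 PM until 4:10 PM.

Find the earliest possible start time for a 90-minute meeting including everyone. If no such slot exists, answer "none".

none

Aarav free: 09:10-10:35, 10:40-13:25, 14:55-15:25, 16:05-16:45.
Xiulan free: 08:50-09:35, 09:50-13:15, 14:00-18:55.
Jamal free: 11:10-13:15, 13:20-16:55 (invert busy blocks within the working day).
Oliver free: 10:40-12:15, 12:35-14:45, 17:25-18:00.
Rina free: 09:25-11:35, 12:50-14:55, 17:20-17:55.
Teo free: 08:40-11:35, 12:20-12:55, 15:00-16:10.
Aarav ∩ Xiulan: 09:10-09:35, 09:50-10:35, 10:40-13:15, 14:55-15:25, 16:05-16:45.
Aarav ∩ Xiulan ∩ Jamal: 11:10-13:15, 14:55-15:25, 16:05-16:45.
Aarav ∩ Xiulan ∩ Jamal ∩ Oliver: 11:10-12:15, 12:35-13:15.
Aarav ∩ Xiulan ∩ Jamal ∩ Oliver ∩ Rina: 11:10-11:35, 12:50-13:15.
Aarav ∩ Xiulan ∩ Jamal ∩ Oliver ∩ Rina ∩ Teo: 11:10-11:35, 12:50-12:55.
No common window is at least 90 minutes long.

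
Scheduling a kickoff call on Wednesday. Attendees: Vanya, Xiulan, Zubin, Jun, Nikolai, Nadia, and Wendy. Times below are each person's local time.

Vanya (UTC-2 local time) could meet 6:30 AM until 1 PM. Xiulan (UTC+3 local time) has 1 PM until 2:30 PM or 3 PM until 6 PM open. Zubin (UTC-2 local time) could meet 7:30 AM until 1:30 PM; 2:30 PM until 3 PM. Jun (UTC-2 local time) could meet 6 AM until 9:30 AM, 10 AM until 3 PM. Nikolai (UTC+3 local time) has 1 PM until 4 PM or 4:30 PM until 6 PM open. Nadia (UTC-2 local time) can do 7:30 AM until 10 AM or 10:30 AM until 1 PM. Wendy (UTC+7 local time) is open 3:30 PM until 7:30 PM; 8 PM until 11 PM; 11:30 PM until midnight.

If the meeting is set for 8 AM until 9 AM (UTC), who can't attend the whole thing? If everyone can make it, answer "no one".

Vanya in UTC: 08:30-15:00 (add 2h to convert from UTC-2).
Xiulan in UTC: 10:00-11:30, 12:00-15:00 (subtract 3h to convert from UTC+3).
Zubin in UTC: 09:30-15:30, 16:30-17:00 (add 2h to convert from UTC-2).
Jun in UTC: 08:00-11:30, 12:00-17:00 (add 2h to convert from UTC-2).
Nikolai in UTC: 10:00-13:00, 13:30-15:00 (subtract 3h to convert from UTC+3).
Nadia in UTC: 09:30-12:00, 12:30-15:00 (add 2h to convert from UTC-2).
Wendy in UTC: 08:30-12:30, 13:00-16:00, 16:30-17:00 (subtract 7h to convert from UTC+7).
Vanya: not fully free for 08:00-09:00. Xiulan: not fully free for 08:00-09:00. Zubin: not fully free for 08:00-09:00. Jun: free for 08:00-09:00. Nikolai: not fully free for 08:00-09:00. Nadia: not fully free for 08:00-09:00. Wendy: not fully free for 08:00-09:00.

Nadia, Nikolai, Vanya, Wendy, Xiulan, Zubin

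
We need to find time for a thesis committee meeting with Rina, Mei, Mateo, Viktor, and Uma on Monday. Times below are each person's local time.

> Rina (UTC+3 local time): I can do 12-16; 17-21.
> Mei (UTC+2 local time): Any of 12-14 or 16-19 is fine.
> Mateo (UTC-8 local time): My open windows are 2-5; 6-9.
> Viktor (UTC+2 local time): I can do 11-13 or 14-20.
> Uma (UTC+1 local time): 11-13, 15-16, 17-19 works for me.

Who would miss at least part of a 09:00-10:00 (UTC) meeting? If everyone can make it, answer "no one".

Mateo, Mei, Uma

Rina in UTC: 09:00-13:00, 14:00-18:00 (subtract 3h to convert from UTC+3).
Mei in UTC: 10:00-12:00, 14:00-17:00 (subtract 2h to convert from UTC+2).
Mateo in UTC: 10:00-13:00, 14:00-17:00 (add 8h to convert from UTC-8).
Viktor in UTC: 09:00-11:00, 12:00-18:00 (subtract 2h to convert from UTC+2).
Uma in UTC: 10:00-12:00, 14:00-15:00, 16:00-18:00 (subtract 1h to convert from UTC+1).
Rina: free for 09:00-10:00. Mei: not fully free for 09:00-10:00. Mateo: not fully free for 09:00-10:00. Viktor: free for 09:00-10:00. Uma: not fully free for 09:00-10:00.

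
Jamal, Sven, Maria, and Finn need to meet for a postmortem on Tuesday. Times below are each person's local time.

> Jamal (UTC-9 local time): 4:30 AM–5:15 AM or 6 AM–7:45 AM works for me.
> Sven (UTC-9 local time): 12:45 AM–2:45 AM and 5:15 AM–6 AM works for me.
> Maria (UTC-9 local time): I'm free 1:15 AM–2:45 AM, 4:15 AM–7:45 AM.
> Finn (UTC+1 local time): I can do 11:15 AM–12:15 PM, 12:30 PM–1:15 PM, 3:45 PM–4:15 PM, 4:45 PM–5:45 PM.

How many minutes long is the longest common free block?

0

Jamal in UTC: 13:30-14:15, 15:00-16:45 (add 9h to convert from UTC-9).
Sven in UTC: 09:45-11:45, 14:15-15:00 (add 9h to convert from UTC-9).
Maria in UTC: 10:15-11:45, 13:15-16:45 (add 9h to convert from UTC-9).
Finn in UTC: 10:15-11:15, 11:30-12:15, 14:45-15:15, 15:45-16:45 (subtract 1h to convert from UTC+1).
Jamal ∩ Sven: ∅.
Jamal ∩ Sven ∩ Maria: ∅.
Jamal ∩ Sven ∩ Maria ∩ Finn: ∅.
There is no time when everyone is free.
No common window exists, so the longest block is 0 minutes.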